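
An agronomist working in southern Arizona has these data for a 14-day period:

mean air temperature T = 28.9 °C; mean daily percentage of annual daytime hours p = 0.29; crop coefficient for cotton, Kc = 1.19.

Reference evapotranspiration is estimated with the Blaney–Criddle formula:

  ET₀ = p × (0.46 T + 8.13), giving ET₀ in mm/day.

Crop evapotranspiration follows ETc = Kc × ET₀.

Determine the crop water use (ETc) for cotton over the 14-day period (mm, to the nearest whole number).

ET₀ = 0.29 × (0.46 × 28.9 + 8.13) = 0.29 × 21.424 = 6.2130 mm/d
ETc = Kc × ET₀ = 1.19 × 6.2130 = 7.3935 mm/d
Over 14 days: 7.3935 × 14 = 103.509 mm

104 mm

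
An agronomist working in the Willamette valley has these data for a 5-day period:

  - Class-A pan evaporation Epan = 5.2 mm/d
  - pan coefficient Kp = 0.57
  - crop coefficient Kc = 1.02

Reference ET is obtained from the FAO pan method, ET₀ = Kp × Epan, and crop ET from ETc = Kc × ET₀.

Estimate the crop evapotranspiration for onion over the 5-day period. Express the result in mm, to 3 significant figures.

15.1 mm

ET₀ = 0.57 × 5.2 = 2.9640 mm/d
ETc = Kc × ET₀ = 1.02 × 2.9640 = 3.0233 mm/d
Over 5 days: 3.0233 × 5 = 15.117 mm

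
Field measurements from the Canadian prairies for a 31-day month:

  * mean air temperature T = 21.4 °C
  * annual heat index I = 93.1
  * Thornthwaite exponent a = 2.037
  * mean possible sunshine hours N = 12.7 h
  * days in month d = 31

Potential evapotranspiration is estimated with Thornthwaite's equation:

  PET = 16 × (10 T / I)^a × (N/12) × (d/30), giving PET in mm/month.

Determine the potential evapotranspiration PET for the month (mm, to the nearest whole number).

10T/I = 10 × 21.4 / 93.1 = 2.2986
(10T/I)^a = 2.2986^2.037 = 5.4488
Uncorrected PET = 16 × 5.4488 = 87.181 mm
Correction = (N/12)(d/30) = (12.7/12)(31/30) = 1.0936
PET = 87.181 × 1.0936 = 95.341 mm/month

95 mm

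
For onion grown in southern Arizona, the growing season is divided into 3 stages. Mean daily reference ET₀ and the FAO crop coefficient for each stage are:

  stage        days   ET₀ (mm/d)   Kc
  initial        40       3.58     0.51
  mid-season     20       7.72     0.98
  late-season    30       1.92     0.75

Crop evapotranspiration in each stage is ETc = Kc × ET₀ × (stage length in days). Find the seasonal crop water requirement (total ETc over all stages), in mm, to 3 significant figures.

initial: 0.51 × 3.58 × 40 = 73.03 mm
mid-season: 0.98 × 7.72 × 20 = 151.31 mm
late-season: 0.75 × 1.92 × 30 = 43.20 mm
Seasonal total = 267.54 mm

268 mm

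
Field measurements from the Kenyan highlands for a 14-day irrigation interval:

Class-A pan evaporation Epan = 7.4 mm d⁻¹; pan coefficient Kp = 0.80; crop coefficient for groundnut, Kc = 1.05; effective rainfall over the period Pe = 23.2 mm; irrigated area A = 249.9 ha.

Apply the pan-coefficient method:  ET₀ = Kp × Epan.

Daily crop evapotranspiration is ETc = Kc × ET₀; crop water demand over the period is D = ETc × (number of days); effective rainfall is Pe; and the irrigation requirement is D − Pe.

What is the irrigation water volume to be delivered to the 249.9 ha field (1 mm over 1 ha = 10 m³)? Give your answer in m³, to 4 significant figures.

159500 m³

ET₀ = 0.80 × 7.4 = 5.9200 mm/d
ETc = Kc × ET₀ = 1.05 × 5.9200 = 6.2160 mm/d
Crop demand D = ETc × 14 d = 6.2160 × 14 = 87.024 mm
D − Pe = 87.024 − 23.2 = 63.824 mm
Volume = 63.824 mm × 249.9 ha × 10 = 159496.2 m³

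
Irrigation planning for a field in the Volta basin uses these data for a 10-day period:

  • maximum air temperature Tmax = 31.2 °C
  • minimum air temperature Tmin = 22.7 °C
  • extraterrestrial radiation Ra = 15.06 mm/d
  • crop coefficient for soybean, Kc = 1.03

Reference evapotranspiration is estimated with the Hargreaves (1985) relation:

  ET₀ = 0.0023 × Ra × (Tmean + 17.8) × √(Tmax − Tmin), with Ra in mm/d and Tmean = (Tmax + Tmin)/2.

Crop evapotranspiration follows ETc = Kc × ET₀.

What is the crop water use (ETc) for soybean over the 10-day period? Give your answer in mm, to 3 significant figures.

46.5 mm

Tmean = (31.2 + 22.7)/2 = 26.95 °C
ET₀ = 0.0023 × 15.06 × (26.95 + 17.8) × √8.5 = 0.0023 × 15.06 × 44.75 × 2.9155 = 4.5192 mm/d
ETc = Kc × ET₀ = 1.03 × 4.5192 = 4.6548 mm/d
Over 10 days: 4.6548 × 10 = 46.548 mm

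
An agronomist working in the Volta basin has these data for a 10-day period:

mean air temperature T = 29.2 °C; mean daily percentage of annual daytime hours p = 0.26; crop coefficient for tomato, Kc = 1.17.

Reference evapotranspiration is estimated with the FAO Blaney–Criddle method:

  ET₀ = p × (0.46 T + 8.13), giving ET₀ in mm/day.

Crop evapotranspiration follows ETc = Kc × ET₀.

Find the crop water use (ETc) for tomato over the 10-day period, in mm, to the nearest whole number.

66 mm

ET₀ = 0.26 × (0.46 × 29.2 + 8.13) = 0.26 × 21.562 = 5.6061 mm/d
ETc = Kc × ET₀ = 1.17 × 5.6061 = 6.5591 mm/d
Over 10 days: 6.5591 × 10 = 65.591 mm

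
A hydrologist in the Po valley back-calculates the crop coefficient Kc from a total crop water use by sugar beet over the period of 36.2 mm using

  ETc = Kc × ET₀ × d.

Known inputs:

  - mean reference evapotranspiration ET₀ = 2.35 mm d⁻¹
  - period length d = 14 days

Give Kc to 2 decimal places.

1.10

ETc = Kc × ET₀ × d  ⇒  Kc = ETc / (ET₀ × d)
Kc = 36.2 / (2.35 × 14) = 36.2 / 32.90 = 1.1003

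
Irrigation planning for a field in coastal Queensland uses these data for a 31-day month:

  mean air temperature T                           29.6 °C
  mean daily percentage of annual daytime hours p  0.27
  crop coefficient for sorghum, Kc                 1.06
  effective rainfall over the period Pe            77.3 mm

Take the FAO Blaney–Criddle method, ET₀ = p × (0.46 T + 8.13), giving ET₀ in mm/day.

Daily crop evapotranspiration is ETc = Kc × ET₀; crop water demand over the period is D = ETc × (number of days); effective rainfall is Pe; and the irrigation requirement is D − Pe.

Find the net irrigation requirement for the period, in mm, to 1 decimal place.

115.6 mm

ET₀ = 0.27 × (0.46 × 29.6 + 8.13) = 0.27 × 21.746 = 5.8714 mm/d
ETc = Kc × ET₀ = 1.06 × 5.8714 = 6.2237 mm/d
Crop demand D = ETc × 31 d = 6.2237 × 31 = 192.935 mm
D − Pe = 192.935 − 77.3 = 115.635 mm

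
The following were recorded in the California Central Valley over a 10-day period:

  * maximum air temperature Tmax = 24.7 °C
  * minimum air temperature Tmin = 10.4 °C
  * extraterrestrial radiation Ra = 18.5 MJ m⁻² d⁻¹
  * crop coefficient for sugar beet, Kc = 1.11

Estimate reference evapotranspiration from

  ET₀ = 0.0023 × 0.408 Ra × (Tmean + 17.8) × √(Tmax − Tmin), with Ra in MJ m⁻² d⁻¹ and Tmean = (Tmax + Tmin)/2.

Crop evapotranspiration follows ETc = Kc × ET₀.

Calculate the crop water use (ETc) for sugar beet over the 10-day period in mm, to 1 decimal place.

Tmean = (24.7 + 10.4)/2 = 17.55 °C
0.408 Ra = 0.408 × 18.5 = 7.5480 mm/d equivalent
ET₀ = 0.0023 × 7.5480 × (17.55 + 17.8) × √14.3 = 0.0023 × 7.5480 × 35.35 × 3.7815 = 2.3207 mm/d
ETc = Kc × ET₀ = 1.11 × 2.3207 = 2.5760 mm/d
Over 10 days: 2.5760 × 10 = 25.760 mm

25.8 mm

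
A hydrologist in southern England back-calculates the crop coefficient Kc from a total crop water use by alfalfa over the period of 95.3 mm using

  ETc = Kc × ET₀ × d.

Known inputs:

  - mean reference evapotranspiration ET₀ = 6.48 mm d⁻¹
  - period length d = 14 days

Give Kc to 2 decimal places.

ETc = Kc × ET₀ × d  ⇒  Kc = ETc / (ET₀ × d)
Kc = 95.3 / (6.48 × 14) = 95.3 / 90.72 = 1.0505

1.05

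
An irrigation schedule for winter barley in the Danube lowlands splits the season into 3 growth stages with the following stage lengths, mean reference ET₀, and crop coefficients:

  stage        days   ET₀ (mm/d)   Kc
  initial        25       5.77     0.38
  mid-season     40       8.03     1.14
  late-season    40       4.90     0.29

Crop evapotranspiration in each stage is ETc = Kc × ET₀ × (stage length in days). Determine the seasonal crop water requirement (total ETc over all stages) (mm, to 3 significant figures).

initial: 0.38 × 5.77 × 25 = 54.82 mm
mid-season: 1.14 × 8.03 × 40 = 366.17 mm
late-season: 0.29 × 4.90 × 40 = 56.84 mm
Seasonal total = 477.83 mm

478 mm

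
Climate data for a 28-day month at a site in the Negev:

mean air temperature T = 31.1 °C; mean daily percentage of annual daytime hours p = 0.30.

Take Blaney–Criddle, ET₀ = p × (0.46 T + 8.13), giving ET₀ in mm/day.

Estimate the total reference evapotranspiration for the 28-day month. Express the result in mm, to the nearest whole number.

ET₀ = 0.30 × (0.46 × 31.1 + 8.13) = 0.30 × 22.436 = 6.7308 mm/d
Monthly total = 6.7308 × 28 = 188.462 mm

188 mm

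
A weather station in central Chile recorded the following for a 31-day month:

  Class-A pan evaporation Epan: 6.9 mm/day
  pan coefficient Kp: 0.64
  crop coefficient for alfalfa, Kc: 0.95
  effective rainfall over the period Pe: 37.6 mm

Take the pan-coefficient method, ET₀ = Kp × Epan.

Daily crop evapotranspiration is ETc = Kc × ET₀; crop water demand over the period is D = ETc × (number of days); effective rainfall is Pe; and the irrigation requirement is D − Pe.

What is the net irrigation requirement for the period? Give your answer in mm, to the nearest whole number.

ET₀ = 0.64 × 6.9 = 4.4160 mm/d
ETc = Kc × ET₀ = 0.95 × 4.4160 = 4.1952 mm/d
Crop demand D = ETc × 31 d = 4.1952 × 31 = 130.051 mm
D − Pe = 130.051 − 37.6 = 92.451 mm

92 mm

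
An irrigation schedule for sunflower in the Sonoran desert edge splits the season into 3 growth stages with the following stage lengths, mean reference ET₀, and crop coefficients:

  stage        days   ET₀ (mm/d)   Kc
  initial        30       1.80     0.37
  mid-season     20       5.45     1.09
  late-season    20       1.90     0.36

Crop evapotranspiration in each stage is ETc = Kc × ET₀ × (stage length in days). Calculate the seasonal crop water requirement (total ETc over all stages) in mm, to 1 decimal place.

initial: 0.37 × 1.80 × 30 = 19.98 mm
mid-season: 1.09 × 5.45 × 20 = 118.81 mm
late-season: 0.36 × 1.90 × 20 = 13.68 mm
Seasonal total = 152.47 mm

152.5 mm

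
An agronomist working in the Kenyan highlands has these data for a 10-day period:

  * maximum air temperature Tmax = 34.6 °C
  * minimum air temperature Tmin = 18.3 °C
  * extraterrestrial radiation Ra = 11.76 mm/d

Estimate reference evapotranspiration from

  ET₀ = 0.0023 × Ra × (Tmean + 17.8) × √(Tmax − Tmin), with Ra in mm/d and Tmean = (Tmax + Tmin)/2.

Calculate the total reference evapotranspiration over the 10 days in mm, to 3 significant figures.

48.3 mm

Tmean = (34.6 + 18.3)/2 = 26.45 °C
ET₀ = 0.0023 × 11.76 × (26.45 + 17.8) × √16.3 = 0.0023 × 11.76 × 44.25 × 4.0373 = 4.8321 mm/d
Over 10 days: 4.8321 × 10 = 48.321 mm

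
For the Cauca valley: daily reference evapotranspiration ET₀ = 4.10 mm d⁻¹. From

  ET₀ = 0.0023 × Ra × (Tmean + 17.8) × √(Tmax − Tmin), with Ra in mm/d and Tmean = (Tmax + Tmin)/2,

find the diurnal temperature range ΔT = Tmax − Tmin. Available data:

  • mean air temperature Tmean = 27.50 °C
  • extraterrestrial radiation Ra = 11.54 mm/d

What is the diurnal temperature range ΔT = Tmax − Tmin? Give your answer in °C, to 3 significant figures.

11.6 °C

√ΔT = ET₀ / [0.0023 × Ra × (Tmean+17.8)] = 4.10 / (0.0023 × 11.54 × 45.30) = 3.4100
ΔT = 3.4100² = 11.628 °C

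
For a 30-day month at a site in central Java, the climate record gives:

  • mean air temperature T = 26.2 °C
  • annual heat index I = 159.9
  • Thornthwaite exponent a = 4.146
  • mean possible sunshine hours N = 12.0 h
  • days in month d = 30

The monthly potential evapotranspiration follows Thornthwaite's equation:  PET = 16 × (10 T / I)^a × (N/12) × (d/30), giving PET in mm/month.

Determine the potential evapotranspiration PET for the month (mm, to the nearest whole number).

124 mm

10T/I = 10 × 26.2 / 159.9 = 1.6385
(10T/I)^a = 1.6385^4.146 = 7.7463
Uncorrected PET = 16 × 7.7463 = 123.941 mm
Correction = (N/12)(d/30) = (12.0/12)(30/30) = 1.0000
PET = 123.941 × 1.0000 = 123.941 mm/month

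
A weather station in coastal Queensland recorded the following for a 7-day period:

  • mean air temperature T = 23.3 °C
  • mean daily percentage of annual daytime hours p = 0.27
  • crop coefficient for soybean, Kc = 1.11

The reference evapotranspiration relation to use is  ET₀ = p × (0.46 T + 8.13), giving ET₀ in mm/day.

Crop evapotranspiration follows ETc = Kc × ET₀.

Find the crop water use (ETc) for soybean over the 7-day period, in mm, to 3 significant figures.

ET₀ = 0.27 × (0.46 × 23.3 + 8.13) = 0.27 × 18.848 = 5.0890 mm/d
ETc = Kc × ET₀ = 1.11 × 5.0890 = 5.6488 mm/d
Over 7 days: 5.6488 × 7 = 39.542 mm

39.5 mm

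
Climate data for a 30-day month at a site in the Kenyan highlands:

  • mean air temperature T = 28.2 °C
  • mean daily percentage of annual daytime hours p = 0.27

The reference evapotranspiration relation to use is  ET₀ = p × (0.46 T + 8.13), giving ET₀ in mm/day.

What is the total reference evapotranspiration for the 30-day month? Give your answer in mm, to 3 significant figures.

ET₀ = 0.27 × (0.46 × 28.2 + 8.13) = 0.27 × 21.102 = 5.6975 mm/d
Monthly total = 5.6975 × 30 = 170.925 mm

171 mm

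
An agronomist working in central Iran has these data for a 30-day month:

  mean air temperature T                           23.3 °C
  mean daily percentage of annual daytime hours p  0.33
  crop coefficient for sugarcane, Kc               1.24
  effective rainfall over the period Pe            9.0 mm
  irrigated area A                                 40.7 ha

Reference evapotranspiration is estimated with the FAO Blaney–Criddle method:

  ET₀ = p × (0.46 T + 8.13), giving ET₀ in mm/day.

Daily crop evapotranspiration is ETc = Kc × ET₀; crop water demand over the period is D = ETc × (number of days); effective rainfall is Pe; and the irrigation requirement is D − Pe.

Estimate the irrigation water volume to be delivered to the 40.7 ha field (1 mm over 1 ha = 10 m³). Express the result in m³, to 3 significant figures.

ET₀ = 0.33 × (0.46 × 23.3 + 8.13) = 0.33 × 18.848 = 6.2198 mm/d
ETc = Kc × ET₀ = 1.24 × 6.2198 = 7.7126 mm/d
Crop demand D = ETc × 30 d = 7.7126 × 30 = 231.378 mm
D − Pe = 231.378 − 9.0 = 222.378 mm
Volume = 222.378 mm × 40.7 ha × 10 = 90507.8 m³

90500 m³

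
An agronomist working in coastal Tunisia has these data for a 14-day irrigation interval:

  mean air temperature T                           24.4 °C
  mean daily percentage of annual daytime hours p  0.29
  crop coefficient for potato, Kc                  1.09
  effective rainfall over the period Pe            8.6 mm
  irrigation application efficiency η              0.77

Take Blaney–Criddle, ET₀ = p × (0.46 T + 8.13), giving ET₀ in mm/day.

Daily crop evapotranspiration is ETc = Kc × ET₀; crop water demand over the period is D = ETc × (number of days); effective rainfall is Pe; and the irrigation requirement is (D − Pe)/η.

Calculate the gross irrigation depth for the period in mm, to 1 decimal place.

100.1 mm

ET₀ = 0.29 × (0.46 × 24.4 + 8.13) = 0.29 × 19.354 = 5.6127 mm/d
ETc = Kc × ET₀ = 1.09 × 5.6127 = 6.1178 mm/d
Crop demand D = ETc × 14 d = 6.1178 × 14 = 85.649 mm
D − Pe = 85.649 − 8.6 = 77.049 mm
Gross irrigation = 77.049 / 0.77 = 100.064 mm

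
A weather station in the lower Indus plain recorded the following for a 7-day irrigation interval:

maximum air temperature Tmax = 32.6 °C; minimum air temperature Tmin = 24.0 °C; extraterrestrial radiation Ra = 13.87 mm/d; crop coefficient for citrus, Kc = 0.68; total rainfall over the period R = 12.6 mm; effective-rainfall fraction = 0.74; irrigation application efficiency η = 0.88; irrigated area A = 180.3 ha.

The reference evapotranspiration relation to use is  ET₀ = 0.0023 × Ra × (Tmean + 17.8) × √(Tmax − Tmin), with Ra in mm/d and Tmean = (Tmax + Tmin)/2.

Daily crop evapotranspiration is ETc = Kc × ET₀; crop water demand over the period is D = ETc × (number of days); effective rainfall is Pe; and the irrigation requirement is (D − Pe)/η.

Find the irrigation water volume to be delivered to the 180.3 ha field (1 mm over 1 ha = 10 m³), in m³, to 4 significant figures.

Tmean = (32.6 + 24.0)/2 = 28.30 °C
ET₀ = 0.0023 × 13.87 × (28.30 + 17.8) × √8.6 = 0.0023 × 13.87 × 46.10 × 2.9326 = 4.3128 mm/d
ETc = Kc × ET₀ = 0.68 × 4.3128 = 2.9327 mm/d
Crop demand D = ETc × 7 d = 2.9327 × 7 = 20.529 mm
Pe = 0.74 × 12.6 = 9.324 mm
D − Pe = 20.529 − 9.324 = 11.205 mm
Gross irrigation = 11.205 / 0.88 = 12.733 mm
Volume = 12.733 mm × 180.3 ha × 10 = 22957.6 m³

22960 m³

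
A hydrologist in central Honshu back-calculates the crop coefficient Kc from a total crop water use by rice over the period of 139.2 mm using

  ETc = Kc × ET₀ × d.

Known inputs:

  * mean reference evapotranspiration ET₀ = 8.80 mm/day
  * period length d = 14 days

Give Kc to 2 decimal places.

ETc = Kc × ET₀ × d  ⇒  Kc = ETc / (ET₀ × d)
Kc = 139.2 / (8.80 × 14) = 139.2 / 123.20 = 1.1299

1.13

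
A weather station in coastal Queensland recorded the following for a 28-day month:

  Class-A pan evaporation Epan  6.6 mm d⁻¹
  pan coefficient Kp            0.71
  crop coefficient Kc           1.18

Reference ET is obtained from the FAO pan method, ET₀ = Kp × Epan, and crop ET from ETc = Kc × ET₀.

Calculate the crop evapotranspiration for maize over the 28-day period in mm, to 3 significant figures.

155 mm

ET₀ = 0.71 × 6.6 = 4.6860 mm/d
ETc = Kc × ET₀ = 1.18 × 4.6860 = 5.5295 mm/d
Over 28 days: 5.5295 × 28 = 154.826 mm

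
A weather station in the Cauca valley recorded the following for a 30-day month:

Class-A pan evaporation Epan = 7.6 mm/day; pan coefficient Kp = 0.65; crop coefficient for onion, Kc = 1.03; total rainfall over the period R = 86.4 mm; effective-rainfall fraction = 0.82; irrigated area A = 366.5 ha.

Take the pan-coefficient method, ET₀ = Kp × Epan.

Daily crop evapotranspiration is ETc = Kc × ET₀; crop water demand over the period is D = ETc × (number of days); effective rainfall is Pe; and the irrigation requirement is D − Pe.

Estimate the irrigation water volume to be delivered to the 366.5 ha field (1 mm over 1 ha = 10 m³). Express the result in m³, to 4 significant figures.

299800 m³

ET₀ = 0.65 × 7.6 = 4.9400 mm/d
ETc = Kc × ET₀ = 1.03 × 4.9400 = 5.0882 mm/d
Crop demand D = ETc × 30 d = 5.0882 × 30 = 152.646 mm
Pe = 0.82 × 86.4 = 70.848 mm
D − Pe = 152.646 − 70.848 = 81.798 mm
Volume = 81.798 mm × 366.5 ha × 10 = 299789.7 m³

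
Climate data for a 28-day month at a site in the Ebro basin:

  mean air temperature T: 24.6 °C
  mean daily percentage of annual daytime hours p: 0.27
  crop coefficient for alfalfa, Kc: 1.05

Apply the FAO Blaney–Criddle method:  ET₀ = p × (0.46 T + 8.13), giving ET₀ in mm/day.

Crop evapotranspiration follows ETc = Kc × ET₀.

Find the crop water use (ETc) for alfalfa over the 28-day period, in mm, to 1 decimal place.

154.4 mm

ET₀ = 0.27 × (0.46 × 24.6 + 8.13) = 0.27 × 19.446 = 5.2504 mm/d
ETc = Kc × ET₀ = 1.05 × 5.2504 = 5.5129 mm/d
Over 28 days: 5.5129 × 28 = 154.361 mm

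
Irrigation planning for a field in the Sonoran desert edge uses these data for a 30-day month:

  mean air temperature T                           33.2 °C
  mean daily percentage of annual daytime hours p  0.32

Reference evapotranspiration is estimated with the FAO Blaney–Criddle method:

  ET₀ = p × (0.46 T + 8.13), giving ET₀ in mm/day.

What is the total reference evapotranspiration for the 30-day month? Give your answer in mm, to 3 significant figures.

ET₀ = 0.32 × (0.46 × 33.2 + 8.13) = 0.32 × 23.402 = 7.4886 mm/d
Monthly total = 7.4886 × 30 = 224.658 mm

225 mm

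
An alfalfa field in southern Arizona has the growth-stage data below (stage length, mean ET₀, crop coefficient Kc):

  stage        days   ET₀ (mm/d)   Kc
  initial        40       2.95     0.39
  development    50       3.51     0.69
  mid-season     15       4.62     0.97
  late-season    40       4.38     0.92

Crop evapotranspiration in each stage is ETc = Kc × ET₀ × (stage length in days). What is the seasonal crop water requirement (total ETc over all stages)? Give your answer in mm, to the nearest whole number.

396 mm

initial: 0.39 × 2.95 × 40 = 46.02 mm
development: 0.69 × 3.51 × 50 = 121.10 mm
mid-season: 0.97 × 4.62 × 15 = 67.22 mm
late-season: 0.92 × 4.38 × 40 = 161.18 mm
Seasonal total = 395.52 mm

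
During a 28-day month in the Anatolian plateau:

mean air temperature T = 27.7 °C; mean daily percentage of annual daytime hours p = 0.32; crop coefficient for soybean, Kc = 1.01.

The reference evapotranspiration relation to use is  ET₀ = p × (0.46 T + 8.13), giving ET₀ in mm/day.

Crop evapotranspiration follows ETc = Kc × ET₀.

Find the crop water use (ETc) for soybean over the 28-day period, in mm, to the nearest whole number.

ET₀ = 0.32 × (0.46 × 27.7 + 8.13) = 0.32 × 20.872 = 6.6790 mm/d
ETc = Kc × ET₀ = 1.01 × 6.6790 = 6.7458 mm/d
Over 28 days: 6.7458 × 28 = 188.882 mm

189 mm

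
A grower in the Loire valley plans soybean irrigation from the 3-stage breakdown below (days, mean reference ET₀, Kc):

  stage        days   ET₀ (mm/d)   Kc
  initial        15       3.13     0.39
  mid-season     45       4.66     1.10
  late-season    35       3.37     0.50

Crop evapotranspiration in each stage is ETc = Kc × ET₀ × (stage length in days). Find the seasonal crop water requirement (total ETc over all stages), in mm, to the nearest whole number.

initial: 0.39 × 3.13 × 15 = 18.31 mm
mid-season: 1.10 × 4.66 × 45 = 230.67 mm
late-season: 0.50 × 3.37 × 35 = 58.98 mm
Seasonal total = 307.96 mm

308 mm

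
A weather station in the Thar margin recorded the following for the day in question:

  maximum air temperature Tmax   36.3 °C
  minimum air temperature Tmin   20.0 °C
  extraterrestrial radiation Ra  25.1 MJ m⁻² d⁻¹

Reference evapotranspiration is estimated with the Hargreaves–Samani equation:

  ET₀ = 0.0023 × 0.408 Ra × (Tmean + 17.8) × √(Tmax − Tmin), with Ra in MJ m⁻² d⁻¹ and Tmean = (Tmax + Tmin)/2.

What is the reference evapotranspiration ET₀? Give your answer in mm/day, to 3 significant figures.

Tmean = (36.3 + 20.0)/2 = 28.15 °C
0.408 Ra = 0.408 × 25.1 = 10.2408 mm/d equivalent
ET₀ = 0.0023 × 10.2408 × (28.15 + 17.8) × √16.3 = 0.0023 × 10.2408 × 45.95 × 4.0373 = 4.3696 mm/d

4.37 mm/day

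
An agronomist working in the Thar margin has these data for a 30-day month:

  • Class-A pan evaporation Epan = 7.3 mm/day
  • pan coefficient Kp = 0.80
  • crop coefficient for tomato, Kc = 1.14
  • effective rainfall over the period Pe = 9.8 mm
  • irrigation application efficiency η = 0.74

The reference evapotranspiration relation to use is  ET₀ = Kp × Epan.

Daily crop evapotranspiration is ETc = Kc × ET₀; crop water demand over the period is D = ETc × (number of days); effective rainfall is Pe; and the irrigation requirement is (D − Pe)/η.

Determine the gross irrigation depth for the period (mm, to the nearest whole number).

257 mm

ET₀ = 0.80 × 7.3 = 5.8400 mm/d
ETc = Kc × ET₀ = 1.14 × 5.8400 = 6.6576 mm/d
Crop demand D = ETc × 30 d = 6.6576 × 30 = 199.728 mm
D − Pe = 199.728 − 9.8 = 189.928 mm
Gross irrigation = 189.928 / 0.74 = 256.659 mm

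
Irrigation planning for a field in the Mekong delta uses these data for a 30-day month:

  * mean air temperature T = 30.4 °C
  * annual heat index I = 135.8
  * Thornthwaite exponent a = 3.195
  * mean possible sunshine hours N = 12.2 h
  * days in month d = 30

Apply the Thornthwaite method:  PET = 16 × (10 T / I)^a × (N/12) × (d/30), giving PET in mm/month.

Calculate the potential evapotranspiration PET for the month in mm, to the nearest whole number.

10T/I = 10 × 30.4 / 135.8 = 2.2386
(10T/I)^a = 2.2386^3.195 = 13.1273
Uncorrected PET = 16 × 13.1273 = 210.037 mm
Correction = (N/12)(d/30) = (12.2/12)(30/30) = 1.0167
PET = 210.037 × 1.0167 = 213.545 mm/month

214 mm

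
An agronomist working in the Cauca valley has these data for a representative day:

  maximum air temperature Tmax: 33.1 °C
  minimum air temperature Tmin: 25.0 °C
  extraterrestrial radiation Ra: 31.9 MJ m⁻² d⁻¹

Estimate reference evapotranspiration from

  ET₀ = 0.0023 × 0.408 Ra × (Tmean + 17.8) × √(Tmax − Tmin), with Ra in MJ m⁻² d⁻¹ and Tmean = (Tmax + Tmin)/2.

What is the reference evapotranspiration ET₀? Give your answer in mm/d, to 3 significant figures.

Tmean = (33.1 + 25.0)/2 = 29.05 °C
0.408 Ra = 0.408 × 31.9 = 13.0152 mm/d equivalent
ET₀ = 0.0023 × 13.0152 × (29.05 + 17.8) × √8.1 = 0.0023 × 13.0152 × 46.85 × 2.8460 = 3.9914 mm/d

3.99 mm/d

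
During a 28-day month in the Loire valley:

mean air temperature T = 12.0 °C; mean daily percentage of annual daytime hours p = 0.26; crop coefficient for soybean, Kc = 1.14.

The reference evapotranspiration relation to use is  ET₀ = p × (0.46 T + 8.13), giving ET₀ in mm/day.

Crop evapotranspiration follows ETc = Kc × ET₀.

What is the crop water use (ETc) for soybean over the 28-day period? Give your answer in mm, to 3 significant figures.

ET₀ = 0.26 × (0.46 × 12.0 + 8.13) = 0.26 × 13.650 = 3.5490 mm/d
ETc = Kc × ET₀ = 1.14 × 3.5490 = 4.0459 mm/d
Over 28 days: 4.0459 × 28 = 113.285 mm

113 mm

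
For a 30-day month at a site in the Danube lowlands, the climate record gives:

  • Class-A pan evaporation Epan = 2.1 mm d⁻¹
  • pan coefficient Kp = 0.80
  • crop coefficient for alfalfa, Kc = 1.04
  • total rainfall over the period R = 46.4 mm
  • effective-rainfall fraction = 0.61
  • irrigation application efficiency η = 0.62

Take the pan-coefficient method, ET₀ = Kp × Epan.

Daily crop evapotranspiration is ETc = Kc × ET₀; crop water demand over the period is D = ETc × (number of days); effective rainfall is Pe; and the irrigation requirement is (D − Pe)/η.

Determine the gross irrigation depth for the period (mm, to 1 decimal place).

38.9 mm

ET₀ = 0.80 × 2.1 = 1.6800 mm/d
ETc = Kc × ET₀ = 1.04 × 1.6800 = 1.7472 mm/d
Crop demand D = ETc × 30 d = 1.7472 × 30 = 52.416 mm
Pe = 0.61 × 46.4 = 28.304 mm
D − Pe = 52.416 − 28.304 = 24.112 mm
Gross irrigation = 24.112 / 0.62 = 38.890 mm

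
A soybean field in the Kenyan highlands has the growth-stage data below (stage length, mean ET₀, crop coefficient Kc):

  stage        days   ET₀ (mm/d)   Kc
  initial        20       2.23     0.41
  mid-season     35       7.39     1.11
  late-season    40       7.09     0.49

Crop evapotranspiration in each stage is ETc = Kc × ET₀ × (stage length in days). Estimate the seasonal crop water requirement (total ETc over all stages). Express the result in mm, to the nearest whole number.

444 mm

initial: 0.41 × 2.23 × 20 = 18.29 mm
mid-season: 1.11 × 7.39 × 35 = 287.10 mm
late-season: 0.49 × 7.09 × 40 = 138.96 mm
Seasonal total = 444.35 mm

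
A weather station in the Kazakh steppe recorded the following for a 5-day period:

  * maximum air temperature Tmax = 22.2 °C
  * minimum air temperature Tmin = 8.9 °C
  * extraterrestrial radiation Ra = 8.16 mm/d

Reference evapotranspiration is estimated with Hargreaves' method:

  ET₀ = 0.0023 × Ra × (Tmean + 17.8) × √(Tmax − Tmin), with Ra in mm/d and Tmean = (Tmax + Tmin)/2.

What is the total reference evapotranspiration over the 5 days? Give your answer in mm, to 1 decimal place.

11.4 mm

Tmean = (22.2 + 8.9)/2 = 15.55 °C
ET₀ = 0.0023 × 8.16 × (15.55 + 17.8) × √13.3 = 0.0023 × 8.16 × 33.35 × 3.6469 = 2.2826 mm/d
Over 5 days: 2.2826 × 5 = 11.413 mm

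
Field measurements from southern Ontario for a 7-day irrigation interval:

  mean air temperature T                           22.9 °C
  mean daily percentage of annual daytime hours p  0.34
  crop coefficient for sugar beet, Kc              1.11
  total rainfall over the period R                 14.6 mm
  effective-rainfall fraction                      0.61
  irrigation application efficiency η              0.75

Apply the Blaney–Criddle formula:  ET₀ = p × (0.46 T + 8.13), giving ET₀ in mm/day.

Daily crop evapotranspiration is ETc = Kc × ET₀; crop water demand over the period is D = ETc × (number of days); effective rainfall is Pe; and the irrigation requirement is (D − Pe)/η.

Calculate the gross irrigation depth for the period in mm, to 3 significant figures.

53.9 mm

ET₀ = 0.34 × (0.46 × 22.9 + 8.13) = 0.34 × 18.664 = 6.3458 mm/d
ETc = Kc × ET₀ = 1.11 × 6.3458 = 7.0438 mm/d
Crop demand D = ETc × 7 d = 7.0438 × 7 = 49.307 mm
Pe = 0.61 × 14.6 = 8.906 mm
D − Pe = 49.307 − 8.906 = 40.401 mm
Gross irrigation = 40.401 / 0.75 = 53.868 mm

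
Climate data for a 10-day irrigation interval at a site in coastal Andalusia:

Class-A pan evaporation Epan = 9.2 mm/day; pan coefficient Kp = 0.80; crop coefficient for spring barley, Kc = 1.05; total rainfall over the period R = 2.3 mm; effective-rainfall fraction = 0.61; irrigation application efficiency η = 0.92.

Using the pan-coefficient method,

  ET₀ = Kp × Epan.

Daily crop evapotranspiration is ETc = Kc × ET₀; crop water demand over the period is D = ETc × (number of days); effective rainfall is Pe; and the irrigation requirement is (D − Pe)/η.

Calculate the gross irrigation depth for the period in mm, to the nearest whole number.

ET₀ = 0.80 × 9.2 = 7.3600 mm/d
ETc = Kc × ET₀ = 1.05 × 7.3600 = 7.7280 mm/d
Crop demand D = ETc × 10 d = 7.7280 × 10 = 77.280 mm
Pe = 0.61 × 2.3 = 1.403 mm
D − Pe = 77.280 − 1.403 = 75.877 mm
Gross irrigation = 75.877 / 0.92 = 82.475 mm

82 mm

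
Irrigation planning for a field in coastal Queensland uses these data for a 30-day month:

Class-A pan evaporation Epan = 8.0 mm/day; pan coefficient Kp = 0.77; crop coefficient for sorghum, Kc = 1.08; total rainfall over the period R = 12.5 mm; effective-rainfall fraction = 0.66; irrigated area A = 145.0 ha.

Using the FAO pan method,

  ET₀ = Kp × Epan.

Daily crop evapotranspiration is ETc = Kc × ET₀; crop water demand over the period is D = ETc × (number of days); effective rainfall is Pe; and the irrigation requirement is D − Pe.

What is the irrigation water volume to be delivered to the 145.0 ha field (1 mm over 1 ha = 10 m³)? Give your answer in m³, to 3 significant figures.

277000 m³

ET₀ = 0.77 × 8.0 = 6.1600 mm/d
ETc = Kc × ET₀ = 1.08 × 6.1600 = 6.6528 mm/d
Crop demand D = ETc × 30 d = 6.6528 × 30 = 199.584 mm
Pe = 0.66 × 12.5 = 8.250 mm
D − Pe = 199.584 − 8.250 = 191.334 mm
Volume = 191.334 mm × 145.0 ha × 10 = 277434.3 m³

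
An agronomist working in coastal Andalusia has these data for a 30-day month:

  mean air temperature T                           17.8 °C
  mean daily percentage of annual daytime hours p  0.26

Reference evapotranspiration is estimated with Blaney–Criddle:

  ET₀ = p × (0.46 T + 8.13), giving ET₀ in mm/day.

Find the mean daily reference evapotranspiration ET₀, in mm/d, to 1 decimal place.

ET₀ = 0.26 × (0.46 × 17.8 + 8.13) = 0.26 × 16.318 = 4.2427 mm/d

4.2 mm/d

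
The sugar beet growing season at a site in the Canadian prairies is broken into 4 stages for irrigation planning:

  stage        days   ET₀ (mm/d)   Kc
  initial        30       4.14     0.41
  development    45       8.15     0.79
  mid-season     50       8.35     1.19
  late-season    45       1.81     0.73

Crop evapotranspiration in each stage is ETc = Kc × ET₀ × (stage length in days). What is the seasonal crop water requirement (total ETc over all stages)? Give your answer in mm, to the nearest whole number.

897 mm

initial: 0.41 × 4.14 × 30 = 50.92 mm
development: 0.79 × 8.15 × 45 = 289.73 mm
mid-season: 1.19 × 8.35 × 50 = 496.83 mm
late-season: 0.73 × 1.81 × 45 = 59.46 mm
Seasonal total = 896.94 mm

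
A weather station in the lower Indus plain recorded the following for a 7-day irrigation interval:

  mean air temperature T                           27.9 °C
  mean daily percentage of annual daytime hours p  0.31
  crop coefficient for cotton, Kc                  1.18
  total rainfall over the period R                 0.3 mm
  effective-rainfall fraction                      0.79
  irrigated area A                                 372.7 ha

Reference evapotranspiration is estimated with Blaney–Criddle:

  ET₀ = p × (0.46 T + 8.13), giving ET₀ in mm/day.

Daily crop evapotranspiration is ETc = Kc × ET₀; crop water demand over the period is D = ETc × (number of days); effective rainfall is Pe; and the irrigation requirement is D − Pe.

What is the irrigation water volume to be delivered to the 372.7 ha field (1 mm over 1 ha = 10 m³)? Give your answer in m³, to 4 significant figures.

ET₀ = 0.31 × (0.46 × 27.9 + 8.13) = 0.31 × 20.964 = 6.4988 mm/d
ETc = Kc × ET₀ = 1.18 × 6.4988 = 7.6686 mm/d
Crop demand D = ETc × 7 d = 7.6686 × 7 = 53.680 mm
Pe = 0.79 × 0.3 = 0.237 mm
D − Pe = 53.680 − 0.237 = 53.443 mm
Volume = 53.443 mm × 372.7 ha × 10 = 199182.1 m³

199200 m³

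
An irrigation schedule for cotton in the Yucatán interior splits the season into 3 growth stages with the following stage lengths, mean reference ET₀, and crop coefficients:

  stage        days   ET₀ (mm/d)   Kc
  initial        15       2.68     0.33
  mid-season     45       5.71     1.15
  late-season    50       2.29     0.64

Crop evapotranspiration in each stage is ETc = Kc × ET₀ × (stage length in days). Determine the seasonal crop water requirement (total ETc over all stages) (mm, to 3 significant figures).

initial: 0.33 × 2.68 × 15 = 13.27 mm
mid-season: 1.15 × 5.71 × 45 = 295.49 mm
late-season: 0.64 × 2.29 × 50 = 73.28 mm
Seasonal total = 382.04 mm

382 mm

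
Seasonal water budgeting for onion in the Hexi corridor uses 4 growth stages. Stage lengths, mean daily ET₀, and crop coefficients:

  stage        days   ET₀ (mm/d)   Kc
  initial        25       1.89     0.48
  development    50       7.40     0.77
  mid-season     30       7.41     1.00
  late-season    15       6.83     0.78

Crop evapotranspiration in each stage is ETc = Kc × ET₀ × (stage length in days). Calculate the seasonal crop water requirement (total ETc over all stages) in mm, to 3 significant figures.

initial: 0.48 × 1.89 × 25 = 22.68 mm
development: 0.77 × 7.40 × 50 = 284.90 mm
mid-season: 1.00 × 7.41 × 30 = 222.30 mm
late-season: 0.78 × 6.83 × 15 = 79.91 mm
Seasonal total = 609.79 mm

610 mm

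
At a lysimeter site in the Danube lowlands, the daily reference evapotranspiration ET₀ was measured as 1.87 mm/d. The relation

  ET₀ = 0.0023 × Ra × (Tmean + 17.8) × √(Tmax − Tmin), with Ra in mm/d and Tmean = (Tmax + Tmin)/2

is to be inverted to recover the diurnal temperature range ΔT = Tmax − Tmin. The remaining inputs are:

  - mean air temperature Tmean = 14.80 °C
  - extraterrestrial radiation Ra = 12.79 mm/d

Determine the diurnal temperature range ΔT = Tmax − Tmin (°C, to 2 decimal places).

3.80 °C

√ΔT = ET₀ / [0.0023 × Ra × (Tmean+17.8)] = 1.87 / (0.0023 × 12.79 × 32.60) = 1.9500
ΔT = 1.9500² = 3.803 °C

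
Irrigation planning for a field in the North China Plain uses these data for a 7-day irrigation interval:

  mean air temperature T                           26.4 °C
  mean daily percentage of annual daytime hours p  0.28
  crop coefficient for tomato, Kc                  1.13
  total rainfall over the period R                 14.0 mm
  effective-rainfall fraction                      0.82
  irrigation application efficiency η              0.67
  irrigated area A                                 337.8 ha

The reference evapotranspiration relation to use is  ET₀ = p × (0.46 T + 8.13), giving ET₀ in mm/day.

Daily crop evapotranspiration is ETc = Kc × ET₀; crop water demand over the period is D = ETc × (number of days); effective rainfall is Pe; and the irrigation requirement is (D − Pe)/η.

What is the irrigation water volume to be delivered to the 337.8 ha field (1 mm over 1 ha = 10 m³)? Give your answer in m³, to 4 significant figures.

ET₀ = 0.28 × (0.46 × 26.4 + 8.13) = 0.28 × 20.274 = 5.6767 mm/d
ETc = Kc × ET₀ = 1.13 × 5.6767 = 6.4147 mm/d
Crop demand D = ETc × 7 d = 6.4147 × 7 = 44.903 mm
Pe = 0.82 × 14.0 = 11.480 mm
D − Pe = 44.903 − 11.480 = 33.423 mm
Gross irrigation = 33.423 / 0.67 = 49.885 mm
Volume = 49.885 mm × 337.8 ha × 10 = 168511.5 m³

168500 m³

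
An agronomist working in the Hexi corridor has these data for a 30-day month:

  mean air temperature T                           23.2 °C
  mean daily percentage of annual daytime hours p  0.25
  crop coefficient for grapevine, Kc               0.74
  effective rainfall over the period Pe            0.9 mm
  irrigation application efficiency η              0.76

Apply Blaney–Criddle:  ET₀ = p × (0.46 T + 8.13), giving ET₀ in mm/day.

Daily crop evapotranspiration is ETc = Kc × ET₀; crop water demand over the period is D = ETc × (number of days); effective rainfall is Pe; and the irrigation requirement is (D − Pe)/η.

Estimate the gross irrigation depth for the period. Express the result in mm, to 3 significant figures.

ET₀ = 0.25 × (0.46 × 23.2 + 8.13) = 0.25 × 18.802 = 4.7005 mm/d
ETc = Kc × ET₀ = 0.74 × 4.7005 = 3.4784 mm/d
Crop demand D = ETc × 30 d = 3.4784 × 30 = 104.352 mm
D − Pe = 104.352 − 0.9 = 103.452 mm
Gross irrigation = 103.452 / 0.76 = 136.121 mm

136 mm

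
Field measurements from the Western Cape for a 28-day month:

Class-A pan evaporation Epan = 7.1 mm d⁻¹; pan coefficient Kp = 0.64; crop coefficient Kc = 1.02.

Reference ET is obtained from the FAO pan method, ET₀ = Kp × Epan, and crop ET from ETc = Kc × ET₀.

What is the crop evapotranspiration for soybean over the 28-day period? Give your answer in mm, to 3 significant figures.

ET₀ = 0.64 × 7.1 = 4.5440 mm/d
ETc = Kc × ET₀ = 1.02 × 4.5440 = 4.6349 mm/d
Over 28 days: 4.6349 × 28 = 129.777 mm

130 mm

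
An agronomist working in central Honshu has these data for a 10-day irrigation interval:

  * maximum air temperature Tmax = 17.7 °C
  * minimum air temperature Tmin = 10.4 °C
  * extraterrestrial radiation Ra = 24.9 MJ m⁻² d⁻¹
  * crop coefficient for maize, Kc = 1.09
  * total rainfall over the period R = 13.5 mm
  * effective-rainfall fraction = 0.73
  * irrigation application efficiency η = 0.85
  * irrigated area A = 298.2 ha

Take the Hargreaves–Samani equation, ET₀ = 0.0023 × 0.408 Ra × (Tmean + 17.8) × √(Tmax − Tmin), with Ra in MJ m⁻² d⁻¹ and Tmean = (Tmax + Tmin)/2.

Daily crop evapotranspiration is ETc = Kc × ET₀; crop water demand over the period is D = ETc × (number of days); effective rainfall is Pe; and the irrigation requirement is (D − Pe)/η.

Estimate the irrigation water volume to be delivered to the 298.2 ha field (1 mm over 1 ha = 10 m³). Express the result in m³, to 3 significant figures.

42300 m³

Tmean = (17.7 + 10.4)/2 = 14.05 °C
0.408 Ra = 0.408 × 24.9 = 10.1592 mm/d equivalent
ET₀ = 0.0023 × 10.1592 × (14.05 + 17.8) × √7.3 = 0.0023 × 10.1592 × 31.85 × 2.7019 = 2.0108 mm/d
ETc = Kc × ET₀ = 1.09 × 2.0108 = 2.1918 mm/d
Crop demand D = ETc × 10 d = 2.1918 × 10 = 21.918 mm
Pe = 0.73 × 13.5 = 9.855 mm
D − Pe = 21.918 − 9.855 = 12.063 mm
Gross irrigation = 12.063 / 0.85 = 14.192 mm
Volume = 14.192 mm × 298.2 ha × 10 = 42320.5 m³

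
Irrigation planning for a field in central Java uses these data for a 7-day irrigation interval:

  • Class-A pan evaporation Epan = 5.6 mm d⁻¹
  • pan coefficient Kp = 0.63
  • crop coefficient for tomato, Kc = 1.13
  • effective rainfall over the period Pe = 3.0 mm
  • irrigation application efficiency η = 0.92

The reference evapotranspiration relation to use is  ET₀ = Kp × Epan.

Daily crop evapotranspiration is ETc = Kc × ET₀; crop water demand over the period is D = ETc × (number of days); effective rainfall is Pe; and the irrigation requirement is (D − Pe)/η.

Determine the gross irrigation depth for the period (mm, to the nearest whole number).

27 mm

ET₀ = 0.63 × 5.6 = 3.5280 mm/d
ETc = Kc × ET₀ = 1.13 × 3.5280 = 3.9866 mm/d
Crop demand D = ETc × 7 d = 3.9866 × 7 = 27.906 mm
D − Pe = 27.906 − 3.0 = 24.906 mm
Gross irrigation = 24.906 / 0.92 = 27.072 mm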